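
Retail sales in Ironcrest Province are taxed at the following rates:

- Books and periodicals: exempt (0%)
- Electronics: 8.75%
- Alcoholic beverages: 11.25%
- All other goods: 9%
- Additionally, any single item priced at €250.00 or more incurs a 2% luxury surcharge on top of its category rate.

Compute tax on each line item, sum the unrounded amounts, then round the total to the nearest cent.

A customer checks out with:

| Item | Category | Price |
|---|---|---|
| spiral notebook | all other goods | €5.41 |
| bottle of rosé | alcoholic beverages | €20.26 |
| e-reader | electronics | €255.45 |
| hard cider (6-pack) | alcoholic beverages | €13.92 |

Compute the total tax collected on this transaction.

Spiral notebook €5.41: all other goods → 9% → €0.4869
Bottle of rosé €20.26: alcoholic beverages → 11.25% → €2.27925
E-reader €255.45: electronics → 8.75% + 2% surcharge = 10.75% → €27.460875
Hard cider (6-pack) €13.92: alcoholic beverages → 11.25% → €1.566
Unrounded tax sum = €31.793025 → €31.79

€31.79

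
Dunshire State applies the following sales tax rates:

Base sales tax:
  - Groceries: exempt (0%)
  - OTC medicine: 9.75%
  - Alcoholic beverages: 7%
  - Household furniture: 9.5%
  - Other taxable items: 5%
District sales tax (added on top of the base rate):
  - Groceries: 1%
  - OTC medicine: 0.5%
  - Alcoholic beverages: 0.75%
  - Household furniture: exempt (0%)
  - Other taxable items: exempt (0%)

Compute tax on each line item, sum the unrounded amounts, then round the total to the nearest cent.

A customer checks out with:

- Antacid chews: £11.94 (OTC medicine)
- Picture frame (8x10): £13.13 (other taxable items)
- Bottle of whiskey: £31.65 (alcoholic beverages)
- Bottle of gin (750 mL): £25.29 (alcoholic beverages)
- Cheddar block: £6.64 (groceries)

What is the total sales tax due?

Antacid chews £11.94: OTC medicine → 9.75% + 0.5% district = 10.25% → £1.22385
Picture frame (8x10) £13.13: other taxable items → 5% + 0% district = 5% → £0.6565
Bottle of whiskey £31.65: alcoholic beverages → 7% + 0.75% district = 7.75% → £2.452875
Bottle of gin (750 mL) £25.29: alcoholic beverages → 7% + 0.75% district = 7.75% → £1.959975
Cheddar block £6.64: groceries → 0% + 1% district = 1% → £0.0664
Unrounded tax sum = £6.3596 → £6.36

£6.36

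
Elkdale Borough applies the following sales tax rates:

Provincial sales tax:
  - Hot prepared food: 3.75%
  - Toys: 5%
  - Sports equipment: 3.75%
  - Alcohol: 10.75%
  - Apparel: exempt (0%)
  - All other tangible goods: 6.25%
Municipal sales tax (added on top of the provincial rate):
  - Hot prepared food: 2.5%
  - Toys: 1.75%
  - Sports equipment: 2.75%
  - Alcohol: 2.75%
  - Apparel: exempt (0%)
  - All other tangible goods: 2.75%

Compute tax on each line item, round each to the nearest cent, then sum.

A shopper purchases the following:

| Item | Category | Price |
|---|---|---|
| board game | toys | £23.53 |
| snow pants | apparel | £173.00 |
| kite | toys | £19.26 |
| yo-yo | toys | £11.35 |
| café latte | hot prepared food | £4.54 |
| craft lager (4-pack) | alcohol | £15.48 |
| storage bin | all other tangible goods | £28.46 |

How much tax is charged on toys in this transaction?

£3.66

Board game £23.53: toys → 5% + 1.75% municipal = 6.75% → £1.59
Kite £19.26: toys → 5% + 1.75% municipal = 6.75% → £1.30
Yo-yo £11.35: toys → 5% + 1.75% municipal = 6.75% → £0.77
Tax on toys = £1.59 + £1.30 + £0.77 = £3.66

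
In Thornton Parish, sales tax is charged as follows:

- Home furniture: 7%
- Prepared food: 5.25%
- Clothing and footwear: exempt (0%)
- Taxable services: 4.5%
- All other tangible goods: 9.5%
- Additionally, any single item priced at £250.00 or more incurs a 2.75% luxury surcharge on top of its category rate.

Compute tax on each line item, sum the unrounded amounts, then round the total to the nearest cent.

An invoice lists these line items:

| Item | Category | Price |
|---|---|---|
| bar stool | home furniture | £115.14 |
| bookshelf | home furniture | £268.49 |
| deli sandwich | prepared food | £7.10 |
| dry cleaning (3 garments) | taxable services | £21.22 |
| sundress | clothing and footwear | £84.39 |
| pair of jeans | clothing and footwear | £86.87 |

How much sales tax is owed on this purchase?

Bar stool £115.14: home furniture → 7% → £8.0598
Bookshelf £268.49: home furniture → 7% + 2.75% surcharge = 9.75% → £26.177775
Deli sandwich £7.10: prepared food → 5.25% → £0.37275
Dry cleaning (3 garments) £21.22: taxable services → 4.5% → £0.9549
Sundress £84.39: clothing and footwear → 0% → £0.00
Pair of jeans £86.87: clothing and footwear → 0% → £0.00
Unrounded tax sum = £35.565225 → £35.57

£35.57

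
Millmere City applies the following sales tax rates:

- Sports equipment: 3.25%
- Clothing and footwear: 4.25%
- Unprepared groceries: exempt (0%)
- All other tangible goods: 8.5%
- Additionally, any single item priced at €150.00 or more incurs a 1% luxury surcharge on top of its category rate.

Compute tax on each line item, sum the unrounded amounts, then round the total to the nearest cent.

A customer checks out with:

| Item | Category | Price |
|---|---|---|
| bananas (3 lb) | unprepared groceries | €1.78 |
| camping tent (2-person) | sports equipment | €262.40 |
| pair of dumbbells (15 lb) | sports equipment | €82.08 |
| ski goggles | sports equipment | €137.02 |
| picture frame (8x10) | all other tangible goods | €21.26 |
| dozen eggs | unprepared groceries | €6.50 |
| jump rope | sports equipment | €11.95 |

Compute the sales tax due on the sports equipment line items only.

€18.66

Camping tent (2-person) €262.40: sports equipment → 3.25% + 1% surcharge = 4.25% → €11.152
Pair of dumbbells (15 lb) €82.08: sports equipment → 3.25% → €2.6676
Ski goggles €137.02: sports equipment → 3.25% → €4.45315
Jump rope €11.95: sports equipment → 3.25% → €0.388375
Tax on sports equipment: unrounded sum = €18.661125 → €18.66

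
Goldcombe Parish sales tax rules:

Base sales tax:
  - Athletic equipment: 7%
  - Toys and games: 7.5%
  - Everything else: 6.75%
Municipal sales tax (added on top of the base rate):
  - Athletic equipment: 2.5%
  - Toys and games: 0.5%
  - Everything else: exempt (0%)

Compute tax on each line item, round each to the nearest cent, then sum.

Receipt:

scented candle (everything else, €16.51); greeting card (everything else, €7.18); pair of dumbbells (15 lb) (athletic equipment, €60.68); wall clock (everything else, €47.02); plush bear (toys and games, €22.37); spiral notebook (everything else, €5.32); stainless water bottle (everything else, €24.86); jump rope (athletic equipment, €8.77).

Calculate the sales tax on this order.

Scented candle €16.51: everything else → 6.75% + 0% municipal = 6.75% → €1.11
Greeting card €7.18: everything else → 6.75% + 0% municipal = 6.75% → €0.48
Pair of dumbbells (15 lb) €60.68: athletic equipment → 7% + 2.5% municipal = 9.5% → €5.76
Wall clock €47.02: everything else → 6.75% + 0% municipal = 6.75% → €3.17
Plush bear €22.37: toys and games → 7.5% + 0.5% municipal = 8% → €1.79
Spiral notebook €5.32: everything else → 6.75% + 0% municipal = 6.75% → €0.36
Stainless water bottle €24.86: everything else → 6.75% + 0% municipal = 6.75% → €1.68
Jump rope €8.77: athletic equipment → 7% + 2.5% municipal = 9.5% → €0.83
Total tax = €1.11 + €0.48 + €5.76 + €3.17 + €1.79 + €0.36 + €1.68 + €0.83 = €15.18

€15.18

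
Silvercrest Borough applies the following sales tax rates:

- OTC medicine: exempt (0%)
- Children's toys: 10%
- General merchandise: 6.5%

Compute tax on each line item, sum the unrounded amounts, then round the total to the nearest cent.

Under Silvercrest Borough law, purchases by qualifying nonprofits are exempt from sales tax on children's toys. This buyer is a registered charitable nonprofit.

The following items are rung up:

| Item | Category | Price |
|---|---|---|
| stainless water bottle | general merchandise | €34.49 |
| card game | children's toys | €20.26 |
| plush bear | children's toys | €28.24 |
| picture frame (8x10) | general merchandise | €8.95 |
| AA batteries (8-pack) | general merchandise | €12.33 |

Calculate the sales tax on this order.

€3.63

Stainless water bottle €34.49: general merchandise → 6.5% → €2.24185
Card game €20.26: children's toys, buyer-exempt → 0% → €0.00
Plush bear €28.24: children's toys, buyer-exempt → 0% → €0.00
Picture frame (8x10) €8.95: general merchandise → 6.5% → €0.58175
AA batteries (8-pack) €12.33: general merchandise → 6.5% → €0.80145
Unrounded tax sum = €3.62505 → €3.63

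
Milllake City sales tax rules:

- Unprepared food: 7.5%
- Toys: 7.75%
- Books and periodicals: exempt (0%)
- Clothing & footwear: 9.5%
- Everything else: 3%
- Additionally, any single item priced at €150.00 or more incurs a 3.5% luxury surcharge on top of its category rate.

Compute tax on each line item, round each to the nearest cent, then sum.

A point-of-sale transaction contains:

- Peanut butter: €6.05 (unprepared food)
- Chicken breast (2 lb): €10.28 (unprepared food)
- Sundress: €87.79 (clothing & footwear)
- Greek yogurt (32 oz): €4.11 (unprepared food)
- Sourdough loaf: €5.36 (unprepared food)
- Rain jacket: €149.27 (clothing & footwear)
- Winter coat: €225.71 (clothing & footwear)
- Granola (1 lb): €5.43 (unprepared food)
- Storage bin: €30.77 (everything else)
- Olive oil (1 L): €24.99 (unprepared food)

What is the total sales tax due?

Peanut butter €6.05: unprepared food → 7.5% → €0.45
Chicken breast (2 lb) €10.28: unprepared food → 7.5% → €0.77
Sundress €87.79: clothing & footwear → 9.5% → €8.34
Greek yogurt (32 oz) €4.11: unprepared food → 7.5% → €0.31
Sourdough loaf €5.36: unprepared food → 7.5% → €0.40
Rain jacket €149.27: clothing & footwear → 9.5% → €14.18
Winter coat €225.71: clothing & footwear → 9.5% + 3.5% surcharge = 13% → €29.34
Granola (1 lb) €5.43: unprepared food → 7.5% → €0.41
Storage bin €30.77: everything else → 3% → €0.92
Olive oil (1 L) €24.99: unprepared food → 7.5% → €1.87
Total tax = €0.45 + €0.77 + €8.34 + €0.31 + €0.40 + €14.18 + €29.34 + €0.41 + €0.92 + €1.87 = €56.99

€56.99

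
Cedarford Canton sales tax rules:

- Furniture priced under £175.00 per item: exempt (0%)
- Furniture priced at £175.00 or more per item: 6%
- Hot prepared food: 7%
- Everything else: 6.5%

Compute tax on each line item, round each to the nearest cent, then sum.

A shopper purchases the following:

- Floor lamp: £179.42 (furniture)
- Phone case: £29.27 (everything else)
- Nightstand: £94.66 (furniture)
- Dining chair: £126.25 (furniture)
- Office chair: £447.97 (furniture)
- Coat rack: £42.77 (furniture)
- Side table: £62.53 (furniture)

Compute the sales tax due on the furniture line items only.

£37.65

Floor lamp £179.42: furniture, £175.00 or more → 6% → £10.77
Nightstand £94.66: furniture, under £175.00 → 0% → £0.00
Dining chair £126.25: furniture, under £175.00 → 0% → £0.00
Office chair £447.97: furniture, £175.00 or more → 6% → £26.88
Coat rack £42.77: furniture, under £175.00 → 0% → £0.00
Side table £62.53: furniture, under £175.00 → 0% → £0.00
Tax on furniture = £10.77 + £0.00 + £0.00 + £26.88 + £0.00 + £0.00 = £37.65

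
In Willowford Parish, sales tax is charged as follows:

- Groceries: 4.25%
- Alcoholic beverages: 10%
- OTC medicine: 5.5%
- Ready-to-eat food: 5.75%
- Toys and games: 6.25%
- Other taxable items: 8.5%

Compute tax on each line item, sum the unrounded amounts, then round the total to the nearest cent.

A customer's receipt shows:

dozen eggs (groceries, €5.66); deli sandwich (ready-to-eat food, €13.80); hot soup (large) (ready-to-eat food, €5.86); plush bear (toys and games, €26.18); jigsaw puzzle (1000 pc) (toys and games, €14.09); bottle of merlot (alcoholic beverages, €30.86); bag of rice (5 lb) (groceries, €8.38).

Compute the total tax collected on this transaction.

Dozen eggs €5.66: groceries → 4.25% → €0.24055
Deli sandwich €13.80: ready-to-eat food → 5.75% → €0.7935
Hot soup (large) €5.86: ready-to-eat food → 5.75% → €0.33695
Plush bear €26.18: toys and games → 6.25% → €1.63625
Jigsaw puzzle (1000 pc) €14.09: toys and games → 6.25% → €0.880625
Bottle of merlot €30.86: alcoholic beverages → 10% → €3.086
Bag of rice (5 lb) €8.38: groceries → 4.25% → €0.35615
Unrounded tax sum = €7.330025 → €7.33

€7.33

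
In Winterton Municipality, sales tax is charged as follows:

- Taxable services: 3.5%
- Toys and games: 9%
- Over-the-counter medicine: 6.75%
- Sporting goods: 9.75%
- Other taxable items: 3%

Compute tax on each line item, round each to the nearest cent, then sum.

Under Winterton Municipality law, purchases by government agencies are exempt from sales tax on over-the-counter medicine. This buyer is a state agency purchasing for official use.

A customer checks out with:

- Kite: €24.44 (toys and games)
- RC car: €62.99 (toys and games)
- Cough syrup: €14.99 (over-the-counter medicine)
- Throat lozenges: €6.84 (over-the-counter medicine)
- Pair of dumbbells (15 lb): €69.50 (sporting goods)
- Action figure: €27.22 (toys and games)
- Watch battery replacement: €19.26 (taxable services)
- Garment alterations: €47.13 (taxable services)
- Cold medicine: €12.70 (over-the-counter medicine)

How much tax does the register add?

€19.42

Kite €24.44: toys and games → 9% → €2.20
RC car €62.99: toys and games → 9% → €5.67
Cough syrup €14.99: over-the-counter medicine, buyer-exempt → 0% → €0.00
Throat lozenges €6.84: over-the-counter medicine, buyer-exempt → 0% → €0.00
Pair of dumbbells (15 lb) €69.50: sporting goods → 9.75% → €6.78
Action figure €27.22: toys and games → 9% → €2.45
Watch battery replacement €19.26: taxable services → 3.5% → €0.67
Garment alterations €47.13: taxable services → 3.5% → €1.65
Cold medicine €12.70: over-the-counter medicine, buyer-exempt → 0% → €0.00
Total tax = €2.20 + €5.67 + €6.78 + €2.45 + €0.67 + €1.65 = €19.42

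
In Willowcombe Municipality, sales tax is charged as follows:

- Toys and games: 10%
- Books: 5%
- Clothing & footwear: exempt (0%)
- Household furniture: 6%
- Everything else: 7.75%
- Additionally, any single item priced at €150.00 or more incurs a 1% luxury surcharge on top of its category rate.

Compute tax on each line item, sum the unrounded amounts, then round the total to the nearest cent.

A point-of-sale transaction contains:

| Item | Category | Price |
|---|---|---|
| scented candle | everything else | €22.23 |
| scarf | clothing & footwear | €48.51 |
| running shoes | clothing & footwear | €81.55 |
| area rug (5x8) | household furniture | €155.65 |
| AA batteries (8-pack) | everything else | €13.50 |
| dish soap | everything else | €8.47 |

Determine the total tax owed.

€14.32

Scented candle €22.23: everything else → 7.75% → €1.722825
Scarf €48.51: clothing & footwear → 0% → €0.00
Running shoes €81.55: clothing & footwear → 0% → €0.00
Area rug (5x8) €155.65: household furniture → 6% + 1% surcharge = 7% → €10.8955
AA batteries (8-pack) €13.50: everything else → 7.75% → €1.04625
Dish soap €8.47: everything else → 7.75% → €0.656425
Unrounded tax sum = €14.321 → €14.32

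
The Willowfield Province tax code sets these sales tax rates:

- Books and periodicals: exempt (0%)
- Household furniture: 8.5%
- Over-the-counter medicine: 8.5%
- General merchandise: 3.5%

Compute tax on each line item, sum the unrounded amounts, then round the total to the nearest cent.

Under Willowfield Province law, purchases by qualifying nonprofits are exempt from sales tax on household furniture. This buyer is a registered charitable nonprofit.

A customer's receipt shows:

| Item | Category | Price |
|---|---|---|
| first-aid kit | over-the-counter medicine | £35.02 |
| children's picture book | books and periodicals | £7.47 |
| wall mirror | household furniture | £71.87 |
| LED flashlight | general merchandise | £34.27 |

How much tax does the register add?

First-aid kit £35.02: over-the-counter medicine → 8.5% → £2.9767
Children's picture book £7.47: books and periodicals → 0% → £0.00
Wall mirror £71.87: household furniture, buyer-exempt → 0% → £0.00
LED flashlight £34.27: general merchandise → 3.5% → £1.19945
Unrounded tax sum = £4.17615 → £4.18

£4.18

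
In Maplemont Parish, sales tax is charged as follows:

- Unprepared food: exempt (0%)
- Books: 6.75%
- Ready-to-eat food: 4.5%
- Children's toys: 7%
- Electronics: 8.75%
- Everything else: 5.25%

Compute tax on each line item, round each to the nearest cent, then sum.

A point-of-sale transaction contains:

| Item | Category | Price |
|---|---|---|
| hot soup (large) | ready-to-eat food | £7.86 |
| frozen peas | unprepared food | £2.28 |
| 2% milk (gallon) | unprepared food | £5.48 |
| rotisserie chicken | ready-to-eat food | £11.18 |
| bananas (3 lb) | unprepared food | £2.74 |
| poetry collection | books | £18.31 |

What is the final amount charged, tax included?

Hot soup (large) £7.86: ready-to-eat food → 4.5% → £0.35
Frozen peas £2.28: unprepared food → 0% → £0.00
2% milk (gallon) £5.48: unprepared food → 0% → £0.00
Rotisserie chicken £11.18: ready-to-eat food → 4.5% → £0.50
Bananas (3 lb) £2.74: unprepared food → 0% → £0.00
Poetry collection £18.31: books → 6.75% → £1.24
Subtotal = £47.85; tax = £2.09; total due = £49.94

£49.94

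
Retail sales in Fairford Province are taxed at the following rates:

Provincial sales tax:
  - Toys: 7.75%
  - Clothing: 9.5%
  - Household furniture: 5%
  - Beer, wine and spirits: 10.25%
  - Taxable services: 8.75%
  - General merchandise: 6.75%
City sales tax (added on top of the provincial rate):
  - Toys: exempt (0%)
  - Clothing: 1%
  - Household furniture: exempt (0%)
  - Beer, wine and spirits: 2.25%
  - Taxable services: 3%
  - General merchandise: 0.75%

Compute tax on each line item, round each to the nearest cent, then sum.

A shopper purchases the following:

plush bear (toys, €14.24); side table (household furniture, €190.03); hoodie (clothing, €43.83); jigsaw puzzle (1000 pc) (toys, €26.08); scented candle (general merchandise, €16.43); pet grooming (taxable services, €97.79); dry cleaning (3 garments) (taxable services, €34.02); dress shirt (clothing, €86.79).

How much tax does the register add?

€43.05

Plush bear €14.24: toys → 7.75% + 0% city = 7.75% → €1.10
Side table €190.03: household furniture → 5% + 0% city = 5% → €9.50
Hoodie €43.83: clothing → 9.5% + 1% city = 10.5% → €4.60
Jigsaw puzzle (1000 pc) €26.08: toys → 7.75% + 0% city = 7.75% → €2.02
Scented candle €16.43: general merchandise → 6.75% + 0.75% city = 7.5% → €1.23
Pet grooming €97.79: taxable services → 8.75% + 3% city = 11.75% → €11.49
Dry cleaning (3 garments) €34.02: taxable services → 8.75% + 3% city = 11.75% → €4.00
Dress shirt €86.79: clothing → 9.5% + 1% city = 10.5% → €9.11
Total tax = €1.10 + €9.50 + €4.60 + €2.02 + €1.23 + €11.49 + €4.00 + €9.11 = €43.05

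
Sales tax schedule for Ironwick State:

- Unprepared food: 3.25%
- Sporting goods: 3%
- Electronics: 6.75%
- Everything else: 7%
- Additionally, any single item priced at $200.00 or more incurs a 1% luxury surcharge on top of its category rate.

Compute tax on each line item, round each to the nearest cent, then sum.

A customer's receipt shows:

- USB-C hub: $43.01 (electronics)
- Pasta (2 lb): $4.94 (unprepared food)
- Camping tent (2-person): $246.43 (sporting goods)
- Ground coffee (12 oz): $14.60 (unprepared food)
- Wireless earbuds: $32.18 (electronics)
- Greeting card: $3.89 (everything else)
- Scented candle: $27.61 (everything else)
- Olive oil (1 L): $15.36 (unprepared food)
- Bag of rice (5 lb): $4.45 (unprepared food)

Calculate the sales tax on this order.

$18.40

USB-C hub $43.01: electronics → 6.75% → $2.90
Pasta (2 lb) $4.94: unprepared food → 3.25% → $0.16
Camping tent (2-person) $246.43: sporting goods → 3% + 1% surcharge = 4% → $9.86
Ground coffee (12 oz) $14.60: unprepared food → 3.25% → $0.47
Wireless earbuds $32.18: electronics → 6.75% → $2.17
Greeting card $3.89: everything else → 7% → $0.27
Scented candle $27.61: everything else → 7% → $1.93
Olive oil (1 L) $15.36: unprepared food → 3.25% → $0.50
Bag of rice (5 lb) $4.45: unprepared food → 3.25% → $0.14
Total tax = $2.90 + $0.16 + $9.86 + $0.47 + $2.17 + $0.27 + $1.93 + $0.50 + $0.14 = $18.40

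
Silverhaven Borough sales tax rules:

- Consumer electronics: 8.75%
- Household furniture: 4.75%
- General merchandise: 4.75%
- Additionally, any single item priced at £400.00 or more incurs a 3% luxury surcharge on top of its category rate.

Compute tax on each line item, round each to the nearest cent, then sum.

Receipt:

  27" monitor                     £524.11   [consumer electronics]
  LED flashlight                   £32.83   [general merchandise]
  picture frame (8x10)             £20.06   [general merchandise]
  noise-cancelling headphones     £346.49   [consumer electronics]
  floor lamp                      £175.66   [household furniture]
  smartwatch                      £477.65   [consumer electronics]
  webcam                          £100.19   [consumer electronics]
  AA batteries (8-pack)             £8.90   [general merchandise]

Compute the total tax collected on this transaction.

27" monitor £524.11: consumer electronics → 8.75% + 3% surcharge = 11.75% → £61.58
LED flashlight £32.83: general merchandise → 4.75% → £1.56
Picture frame (8x10) £20.06: general merchandise → 4.75% → £0.95
Noise-cancelling headphones £346.49: consumer electronics → 8.75% → £30.32
Floor lamp £175.66: household furniture → 4.75% → £8.34
Smartwatch £477.65: consumer electronics → 8.75% + 3% surcharge = 11.75% → £56.12
Webcam £100.19: consumer electronics → 8.75% → £8.77
AA batteries (8-pack) £8.90: general merchandise → 4.75% → £0.42
Total tax = £61.58 + £1.56 + £0.95 + £30.32 + £8.34 + £56.12 + £8.77 + £0.42 = £168.06

£168.06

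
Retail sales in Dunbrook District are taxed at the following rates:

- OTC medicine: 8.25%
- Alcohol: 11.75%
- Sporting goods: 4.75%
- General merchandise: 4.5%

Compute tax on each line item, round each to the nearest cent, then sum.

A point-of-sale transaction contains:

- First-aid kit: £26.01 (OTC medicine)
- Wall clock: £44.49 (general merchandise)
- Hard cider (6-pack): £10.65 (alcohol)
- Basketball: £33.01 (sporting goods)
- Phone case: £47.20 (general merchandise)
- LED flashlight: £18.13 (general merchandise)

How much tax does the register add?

£9.91

First-aid kit £26.01: OTC medicine → 8.25% → £2.15
Wall clock £44.49: general merchandise → 4.5% → £2.00
Hard cider (6-pack) £10.65: alcohol → 11.75% → £1.25
Basketball £33.01: sporting goods → 4.75% → £1.57
Phone case £47.20: general merchandise → 4.5% → £2.12
LED flashlight £18.13: general merchandise → 4.5% → £0.82
Total tax = £2.15 + £2.00 + £1.25 + £1.57 + £2.12 + £0.82 = £9.91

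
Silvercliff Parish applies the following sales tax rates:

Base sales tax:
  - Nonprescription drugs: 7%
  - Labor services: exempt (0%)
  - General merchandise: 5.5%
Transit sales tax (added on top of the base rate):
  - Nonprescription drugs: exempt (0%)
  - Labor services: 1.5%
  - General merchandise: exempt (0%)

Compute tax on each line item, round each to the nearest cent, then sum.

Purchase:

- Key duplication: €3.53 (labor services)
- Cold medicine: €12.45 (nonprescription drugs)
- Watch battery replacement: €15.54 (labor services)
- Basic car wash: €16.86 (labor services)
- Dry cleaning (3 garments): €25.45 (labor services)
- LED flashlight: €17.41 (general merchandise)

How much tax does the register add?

Key duplication €3.53: labor services → 0% + 1.5% transit = 1.5% → €0.05
Cold medicine €12.45: nonprescription drugs → 7% + 0% transit = 7% → €0.87
Watch battery replacement €15.54: labor services → 0% + 1.5% transit = 1.5% → €0.23
Basic car wash €16.86: labor services → 0% + 1.5% transit = 1.5% → €0.25
Dry cleaning (3 garments) €25.45: labor services → 0% + 1.5% transit = 1.5% → €0.38
LED flashlight €17.41: general merchandise → 5.5% + 0% transit = 5.5% → €0.96
Total tax = €0.05 + €0.87 + €0.23 + €0.25 + €0.38 + €0.96 = €2.74

€2.74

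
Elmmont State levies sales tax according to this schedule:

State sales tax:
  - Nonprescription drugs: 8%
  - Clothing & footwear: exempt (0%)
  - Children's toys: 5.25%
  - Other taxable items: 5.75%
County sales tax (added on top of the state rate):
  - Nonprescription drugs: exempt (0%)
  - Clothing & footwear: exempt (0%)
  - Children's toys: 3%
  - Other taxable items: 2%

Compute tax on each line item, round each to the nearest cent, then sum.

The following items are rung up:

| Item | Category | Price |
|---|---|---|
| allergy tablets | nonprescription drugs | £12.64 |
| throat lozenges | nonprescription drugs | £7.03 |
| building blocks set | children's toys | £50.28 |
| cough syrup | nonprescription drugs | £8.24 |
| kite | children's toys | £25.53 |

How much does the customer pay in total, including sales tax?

£112.21

Allergy tablets £12.64: nonprescription drugs → 8% + 0% county = 8% → £1.01
Throat lozenges £7.03: nonprescription drugs → 8% + 0% county = 8% → £0.56
Building blocks set £50.28: children's toys → 5.25% + 3% county = 8.25% → £4.15
Cough syrup £8.24: nonprescription drugs → 8% + 0% county = 8% → £0.66
Kite £25.53: children's toys → 5.25% + 3% county = 8.25% → £2.11
Subtotal = £103.72; tax = £8.49; total due = £112.21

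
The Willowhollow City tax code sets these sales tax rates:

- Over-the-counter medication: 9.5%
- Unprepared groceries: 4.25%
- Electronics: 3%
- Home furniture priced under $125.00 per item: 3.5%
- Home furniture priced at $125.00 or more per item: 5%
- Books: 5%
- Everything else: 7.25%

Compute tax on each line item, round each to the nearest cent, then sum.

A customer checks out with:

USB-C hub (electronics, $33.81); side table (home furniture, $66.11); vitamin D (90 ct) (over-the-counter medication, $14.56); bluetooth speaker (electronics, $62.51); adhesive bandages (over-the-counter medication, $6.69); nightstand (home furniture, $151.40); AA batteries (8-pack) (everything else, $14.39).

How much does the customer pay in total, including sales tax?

USB-C hub $33.81: electronics → 3% → $1.01
Side table $66.11: home furniture, under $125.00 → 3.5% → $2.31
Vitamin D (90 ct) $14.56: over-the-counter medication → 9.5% → $1.38
Bluetooth speaker $62.51: electronics → 3% → $1.88
Adhesive bandages $6.69: over-the-counter medication → 9.5% → $0.64
Nightstand $151.40: home furniture, $125.00 or more → 5% → $7.57
AA batteries (8-pack) $14.39: everything else → 7.25% → $1.04
Subtotal = $349.47; tax = $15.83; total due = $365.30

$365.30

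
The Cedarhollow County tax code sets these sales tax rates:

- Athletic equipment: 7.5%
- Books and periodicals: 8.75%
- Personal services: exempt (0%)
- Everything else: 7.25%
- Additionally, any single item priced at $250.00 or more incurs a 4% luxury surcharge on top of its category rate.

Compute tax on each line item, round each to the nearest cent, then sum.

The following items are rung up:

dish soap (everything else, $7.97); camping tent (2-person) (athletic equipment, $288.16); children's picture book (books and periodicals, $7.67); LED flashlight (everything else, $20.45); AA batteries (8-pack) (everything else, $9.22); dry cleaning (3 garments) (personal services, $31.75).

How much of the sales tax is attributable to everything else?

$2.73

Dish soap $7.97: everything else → 7.25% → $0.58
LED flashlight $20.45: everything else → 7.25% → $1.48
AA batteries (8-pack) $9.22: everything else → 7.25% → $0.67
Tax on everything else = $0.58 + $1.48 + $0.67 = $2.73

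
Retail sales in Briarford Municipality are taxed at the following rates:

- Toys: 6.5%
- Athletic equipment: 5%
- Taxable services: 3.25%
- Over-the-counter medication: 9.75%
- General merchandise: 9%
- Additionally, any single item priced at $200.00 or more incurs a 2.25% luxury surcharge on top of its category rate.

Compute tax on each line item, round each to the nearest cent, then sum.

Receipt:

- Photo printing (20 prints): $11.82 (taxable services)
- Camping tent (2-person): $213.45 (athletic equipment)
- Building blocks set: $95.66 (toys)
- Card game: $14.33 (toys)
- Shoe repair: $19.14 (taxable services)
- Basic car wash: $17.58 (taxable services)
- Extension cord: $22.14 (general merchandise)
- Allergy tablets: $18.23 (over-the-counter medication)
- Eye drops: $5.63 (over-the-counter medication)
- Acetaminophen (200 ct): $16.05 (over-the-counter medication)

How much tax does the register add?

Photo printing (20 prints) $11.82: taxable services → 3.25% → $0.38
Camping tent (2-person) $213.45: athletic equipment → 5% + 2.25% surcharge = 7.25% → $15.48
Building blocks set $95.66: toys → 6.5% → $6.22
Card game $14.33: toys → 6.5% → $0.93
Shoe repair $19.14: taxable services → 3.25% → $0.62
Basic car wash $17.58: taxable services → 3.25% → $0.57
Extension cord $22.14: general merchandise → 9% → $1.99
Allergy tablets $18.23: over-the-counter medication → 9.75% → $1.78
Eye drops $5.63: over-the-counter medication → 9.75% → $0.55
Acetaminophen (200 ct) $16.05: over-the-counter medication → 9.75% → $1.56
Total tax = $0.38 + $15.48 + $6.22 + $0.93 + $0.62 + $0.57 + $1.99 + $1.78 + $0.55 + $1.56 = $30.08

$30.08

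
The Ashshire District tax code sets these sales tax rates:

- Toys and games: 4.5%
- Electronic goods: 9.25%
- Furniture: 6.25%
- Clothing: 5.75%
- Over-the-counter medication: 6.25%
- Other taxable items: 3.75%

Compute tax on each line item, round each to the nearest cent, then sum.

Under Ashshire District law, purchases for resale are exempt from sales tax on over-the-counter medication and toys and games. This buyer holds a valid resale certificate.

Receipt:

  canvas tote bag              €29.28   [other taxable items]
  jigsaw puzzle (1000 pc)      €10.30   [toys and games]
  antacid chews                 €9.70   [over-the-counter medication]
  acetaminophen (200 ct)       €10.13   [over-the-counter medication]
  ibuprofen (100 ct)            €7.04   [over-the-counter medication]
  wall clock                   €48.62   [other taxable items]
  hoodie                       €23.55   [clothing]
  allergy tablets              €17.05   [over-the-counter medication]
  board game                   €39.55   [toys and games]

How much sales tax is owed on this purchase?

Canvas tote bag €29.28: other taxable items → 3.75% → €1.10
Jigsaw puzzle (1000 pc) €10.30: toys and games, buyer-exempt → 0% → €0.00
Antacid chews €9.70: over-the-counter medication, buyer-exempt → 0% → €0.00
Acetaminophen (200 ct) €10.13: over-the-counter medication, buyer-exempt → 0% → €0.00
Ibuprofen (100 ct) €7.04: over-the-counter medication, buyer-exempt → 0% → €0.00
Wall clock €48.62: other taxable items → 3.75% → €1.82
Hoodie €23.55: clothing → 5.75% → €1.35
Allergy tablets €17.05: over-the-counter medication, buyer-exempt → 0% → €0.00
Board game €39.55: toys and games, buyer-exempt → 0% → €0.00
Total tax = €1.10 + €1.82 + €1.35 = €4.27

€4.27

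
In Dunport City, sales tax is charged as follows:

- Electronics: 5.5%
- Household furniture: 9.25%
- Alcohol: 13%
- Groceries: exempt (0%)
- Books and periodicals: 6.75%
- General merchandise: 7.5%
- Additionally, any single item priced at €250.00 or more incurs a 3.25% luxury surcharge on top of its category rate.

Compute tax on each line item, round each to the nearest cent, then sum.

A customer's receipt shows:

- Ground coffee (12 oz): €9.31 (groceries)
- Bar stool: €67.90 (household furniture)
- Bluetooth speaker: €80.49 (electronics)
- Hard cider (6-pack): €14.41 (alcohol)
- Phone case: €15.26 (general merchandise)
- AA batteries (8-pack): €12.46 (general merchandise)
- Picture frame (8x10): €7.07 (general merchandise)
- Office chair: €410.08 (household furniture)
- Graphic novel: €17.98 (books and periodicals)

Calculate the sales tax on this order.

€67.65

Ground coffee (12 oz) €9.31: groceries → 0% → €0.00
Bar stool €67.90: household furniture → 9.25% → €6.28
Bluetooth speaker €80.49: electronics → 5.5% → €4.43
Hard cider (6-pack) €14.41: alcohol → 13% → €1.87
Phone case €15.26: general merchandise → 7.5% → €1.14
AA batteries (8-pack) €12.46: general merchandise → 7.5% → €0.93
Picture frame (8x10) €7.07: general merchandise → 7.5% → €0.53
Office chair €410.08: household furniture → 9.25% + 3.25% surcharge = 12.5% → €51.26
Graphic novel €17.98: books and periodicals → 6.75% → €1.21
Total tax = €6.28 + €4.43 + €1.87 + €1.14 + €0.93 + €0.53 + €51.26 + €1.21 = €67.65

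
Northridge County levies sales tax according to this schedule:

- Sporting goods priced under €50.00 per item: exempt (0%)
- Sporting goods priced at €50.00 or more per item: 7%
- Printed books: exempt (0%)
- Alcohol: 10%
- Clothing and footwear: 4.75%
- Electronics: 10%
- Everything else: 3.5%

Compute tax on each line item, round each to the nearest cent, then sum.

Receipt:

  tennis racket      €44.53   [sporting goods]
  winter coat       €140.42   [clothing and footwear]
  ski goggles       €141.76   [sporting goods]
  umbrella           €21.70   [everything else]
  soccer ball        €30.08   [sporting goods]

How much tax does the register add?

Tennis racket €44.53: sporting goods, under €50.00 → 0% → €0.00
Winter coat €140.42: clothing and footwear → 4.75% → €6.67
Ski goggles €141.76: sporting goods, €50.00 or more → 7% → €9.92
Umbrella €21.70: everything else → 3.5% → €0.76
Soccer ball €30.08: sporting goods, under €50.00 → 0% → €0.00
Total tax = €6.67 + €9.92 + €0.76 = €17.35

€17.35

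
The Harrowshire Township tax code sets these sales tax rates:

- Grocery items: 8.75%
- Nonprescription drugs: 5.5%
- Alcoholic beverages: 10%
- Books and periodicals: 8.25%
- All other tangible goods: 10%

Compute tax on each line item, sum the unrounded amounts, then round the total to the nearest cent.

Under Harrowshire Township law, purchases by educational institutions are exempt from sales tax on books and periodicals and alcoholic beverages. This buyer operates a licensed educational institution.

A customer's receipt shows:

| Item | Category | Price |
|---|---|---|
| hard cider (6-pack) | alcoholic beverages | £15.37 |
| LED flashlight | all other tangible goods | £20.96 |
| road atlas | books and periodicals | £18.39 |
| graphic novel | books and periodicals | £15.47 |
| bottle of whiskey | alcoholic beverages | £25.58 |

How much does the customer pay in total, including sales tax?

Hard cider (6-pack) £15.37: alcoholic beverages, buyer-exempt → 0% → £0.00
LED flashlight £20.96: all other tangible goods → 10% → £2.096
Road atlas £18.39: books and periodicals, buyer-exempt → 0% → £0.00
Graphic novel £15.47: books and periodicals, buyer-exempt → 0% → £0.00
Bottle of whiskey £25.58: alcoholic beverages, buyer-exempt → 0% → £0.00
Subtotal = £95.77; unrounded tax = £2.096 → £2.10; total due = £97.87

£97.87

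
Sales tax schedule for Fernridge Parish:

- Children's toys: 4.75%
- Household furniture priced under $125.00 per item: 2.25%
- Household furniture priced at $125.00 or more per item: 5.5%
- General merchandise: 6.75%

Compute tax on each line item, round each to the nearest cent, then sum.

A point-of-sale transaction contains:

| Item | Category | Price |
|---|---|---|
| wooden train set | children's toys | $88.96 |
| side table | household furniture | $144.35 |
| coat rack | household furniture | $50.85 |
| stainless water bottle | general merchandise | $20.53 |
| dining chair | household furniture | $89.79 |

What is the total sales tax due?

$16.72

Wooden train set $88.96: children's toys → 4.75% → $4.23
Side table $144.35: household furniture, $125.00 or more → 5.5% → $7.94
Coat rack $50.85: household furniture, under $125.00 → 2.25% → $1.14
Stainless water bottle $20.53: general merchandise → 6.75% → $1.39
Dining chair $89.79: household furniture, under $125.00 → 2.25% → $2.02
Total tax = $4.23 + $7.94 + $1.14 + $1.39 + $2.02 = $16.72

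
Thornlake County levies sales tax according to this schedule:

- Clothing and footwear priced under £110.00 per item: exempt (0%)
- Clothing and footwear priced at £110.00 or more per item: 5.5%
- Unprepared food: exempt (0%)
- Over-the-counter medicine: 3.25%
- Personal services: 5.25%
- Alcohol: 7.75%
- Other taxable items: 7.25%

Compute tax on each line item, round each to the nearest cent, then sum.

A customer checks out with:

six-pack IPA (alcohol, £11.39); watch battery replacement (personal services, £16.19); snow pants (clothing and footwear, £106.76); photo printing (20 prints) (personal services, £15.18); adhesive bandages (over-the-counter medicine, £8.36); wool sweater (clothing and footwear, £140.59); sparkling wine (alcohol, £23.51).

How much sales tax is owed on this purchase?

£12.35

Six-pack IPA £11.39: alcohol → 7.75% → £0.88
Watch battery replacement £16.19: personal services → 5.25% → £0.85
Snow pants £106.76: clothing and footwear, under £110.00 → 0% → £0.00
Photo printing (20 prints) £15.18: personal services → 5.25% → £0.80
Adhesive bandages £8.36: over-the-counter medicine → 3.25% → £0.27
Wool sweater £140.59: clothing and footwear, £110.00 or more → 5.5% → £7.73
Sparkling wine £23.51: alcohol → 7.75% → £1.82
Total tax = £0.88 + £0.85 + £0.80 + £0.27 + £7.73 + £1.82 = £12.35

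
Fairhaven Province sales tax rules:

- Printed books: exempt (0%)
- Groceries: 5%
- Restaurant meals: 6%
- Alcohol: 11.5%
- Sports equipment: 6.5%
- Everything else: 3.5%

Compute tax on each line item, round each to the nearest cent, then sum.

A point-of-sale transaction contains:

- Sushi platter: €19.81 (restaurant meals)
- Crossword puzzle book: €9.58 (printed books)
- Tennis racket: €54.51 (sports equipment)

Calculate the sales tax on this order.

Sushi platter €19.81: restaurant meals → 6% → €1.19
Crossword puzzle book €9.58: printed books → 0% → €0.00
Tennis racket €54.51: sports equipment → 6.5% → €3.54
Total tax = €1.19 + €3.54 = €4.73

€4.73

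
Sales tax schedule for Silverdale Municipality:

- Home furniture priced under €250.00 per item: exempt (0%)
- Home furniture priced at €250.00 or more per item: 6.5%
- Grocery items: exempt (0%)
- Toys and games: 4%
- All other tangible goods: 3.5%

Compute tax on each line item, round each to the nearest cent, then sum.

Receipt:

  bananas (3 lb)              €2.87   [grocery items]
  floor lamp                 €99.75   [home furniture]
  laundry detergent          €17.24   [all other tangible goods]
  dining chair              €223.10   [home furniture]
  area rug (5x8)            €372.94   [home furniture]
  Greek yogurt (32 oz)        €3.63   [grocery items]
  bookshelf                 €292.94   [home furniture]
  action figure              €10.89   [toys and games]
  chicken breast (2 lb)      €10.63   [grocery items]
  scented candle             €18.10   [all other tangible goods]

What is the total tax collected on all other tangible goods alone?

Laundry detergent €17.24: all other tangible goods → 3.5% → €0.60
Scented candle €18.10: all other tangible goods → 3.5% → €0.63
Tax on all other tangible goods = €0.60 + €0.63 = €1.23

€1.23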